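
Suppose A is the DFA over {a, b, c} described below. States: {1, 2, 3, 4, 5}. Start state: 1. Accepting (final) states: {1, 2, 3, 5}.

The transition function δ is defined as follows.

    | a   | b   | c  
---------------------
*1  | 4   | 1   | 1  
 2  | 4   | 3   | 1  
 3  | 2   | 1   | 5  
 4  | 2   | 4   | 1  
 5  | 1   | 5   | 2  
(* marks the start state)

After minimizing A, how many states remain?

All states are reachable from the start state.
P0 = {1,2,3,5} | {4}.
Refine {1,2,3,5} on symbol a: members go to different blocks, giving {1,2} and {3,5}.
Refine {1,2} on symbol b: members go to different blocks, giving {1} and {2}.
On input a, block {3,5} splits into {3} and {5}.
Stable partition: {1} | {4} | {3} | {2} | {5} — 5 equivalence classes.

5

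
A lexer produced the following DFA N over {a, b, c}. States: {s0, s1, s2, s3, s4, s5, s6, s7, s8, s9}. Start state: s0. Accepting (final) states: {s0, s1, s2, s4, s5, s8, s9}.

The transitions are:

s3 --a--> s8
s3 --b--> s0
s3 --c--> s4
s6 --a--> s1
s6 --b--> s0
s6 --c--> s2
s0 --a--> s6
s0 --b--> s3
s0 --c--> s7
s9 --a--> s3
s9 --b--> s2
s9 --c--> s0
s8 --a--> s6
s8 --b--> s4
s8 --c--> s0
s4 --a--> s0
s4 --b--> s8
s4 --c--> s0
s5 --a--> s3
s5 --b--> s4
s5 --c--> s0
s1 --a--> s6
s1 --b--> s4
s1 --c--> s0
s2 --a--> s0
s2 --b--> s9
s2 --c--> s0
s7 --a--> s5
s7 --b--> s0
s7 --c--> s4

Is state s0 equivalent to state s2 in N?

No

Initial partition by acceptance: {s0,s1,s2,s4,s5,s8,s9} | {s3,s6,s7}.
On input a, block {s0,s1,s2,s4,s5,s8,s9} splits into {s0,s1,s5,s8,s9} and {s2,s4}.
On input b, block {s0,s1,s5,s8,s9} splits into {s1,s5,s8,s9} and {s0}.
No further refinement is possible. Final partition (4 blocks): {s1,s5,s8,s9} | {s3,s6,s7} | {s2,s4} | {s0}.
s0 and s2 end up in different blocks, so they are distinguishable. For instance, the string 'a' is accepted from only s2.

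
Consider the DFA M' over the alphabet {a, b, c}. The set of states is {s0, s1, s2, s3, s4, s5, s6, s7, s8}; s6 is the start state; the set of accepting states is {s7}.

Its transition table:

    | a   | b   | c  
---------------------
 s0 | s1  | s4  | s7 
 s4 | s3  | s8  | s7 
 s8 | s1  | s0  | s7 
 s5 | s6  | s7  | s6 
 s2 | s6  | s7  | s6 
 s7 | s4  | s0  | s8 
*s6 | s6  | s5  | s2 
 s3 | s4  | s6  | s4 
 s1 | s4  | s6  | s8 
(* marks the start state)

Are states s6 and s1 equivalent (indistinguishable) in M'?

Every state is reachable, so we keep all 9.
P0 = {s7} | {s0,s1,s2,s3,s4,s5,s6,s8}.
On input b, block {s0,s1,s2,s3,s4,s5,s6,s8} splits into {s0,s1,s3,s4,s6,s8} and {s2,s5}.
On input b, block {s0,s1,s3,s4,s6,s8} splits into {s0,s1,s3,s4,s8} and {s6}.
Split {s0,s1,s3,s4,s8} by δ(·,b) → {s0,s4,s8} and {s1,s3}.
Stable partition: {s7} | {s0,s4,s8} | {s2,s5} | {s6} | {s1,s3} — 5 equivalence classes.
s6 and s1 end up in different blocks, so they are distinguishable. For instance, the string 'ac' is accepted from only s1.

No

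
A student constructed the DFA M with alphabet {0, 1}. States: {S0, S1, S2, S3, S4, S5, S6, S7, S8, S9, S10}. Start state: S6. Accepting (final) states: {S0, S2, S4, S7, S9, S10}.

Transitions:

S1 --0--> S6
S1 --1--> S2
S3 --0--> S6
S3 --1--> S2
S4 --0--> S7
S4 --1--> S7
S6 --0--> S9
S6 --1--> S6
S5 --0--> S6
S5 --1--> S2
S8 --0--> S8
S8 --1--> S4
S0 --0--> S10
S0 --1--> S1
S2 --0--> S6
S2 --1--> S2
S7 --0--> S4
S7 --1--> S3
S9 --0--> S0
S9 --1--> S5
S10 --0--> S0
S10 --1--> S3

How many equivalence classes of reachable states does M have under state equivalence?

4

Reachable states from the start: {S0,S1,S2,S3,S5,S6,S9,S10}. Unreachable: {S4,S7,S8} — drop them.
P0 = {S0,S2,S9,S10} | {S1,S3,S5,S6}.
On input 0, block {S0,S2,S9,S10} splits into {S0,S9,S10} and {S2}.
On input 0, block {S1,S3,S5,S6} splits into {S1,S3,S5} and {S6}.
The partition is now stable with 4 blocks: {S0,S9,S10} | {S1,S3,S5} | {S2} | {S6}.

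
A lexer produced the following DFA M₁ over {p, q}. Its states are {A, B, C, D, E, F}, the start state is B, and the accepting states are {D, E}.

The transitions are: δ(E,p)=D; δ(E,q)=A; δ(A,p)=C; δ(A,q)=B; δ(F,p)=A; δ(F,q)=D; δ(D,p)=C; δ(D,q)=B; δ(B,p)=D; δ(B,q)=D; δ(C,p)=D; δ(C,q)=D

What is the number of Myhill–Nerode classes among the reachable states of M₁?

2

Reachable states from the start: {B,C,D}. Unreachable: {A,E,F} — drop them.
Start with accepting vs non-accepting: {D} | {B,C}.
The partition is now stable with 2 blocks: {D} | {B,C}.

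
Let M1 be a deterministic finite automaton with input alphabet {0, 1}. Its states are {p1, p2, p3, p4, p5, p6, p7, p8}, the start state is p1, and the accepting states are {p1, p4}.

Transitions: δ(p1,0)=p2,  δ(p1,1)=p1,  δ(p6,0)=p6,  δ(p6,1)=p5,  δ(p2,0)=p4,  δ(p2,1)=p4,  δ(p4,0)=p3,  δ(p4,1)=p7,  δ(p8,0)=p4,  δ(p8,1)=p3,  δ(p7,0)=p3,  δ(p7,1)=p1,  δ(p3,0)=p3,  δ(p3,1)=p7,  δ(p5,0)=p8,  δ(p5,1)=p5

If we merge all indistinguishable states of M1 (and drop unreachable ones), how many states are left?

First remove the unreachable states {p5,p6,p8}; 5 states remain.
Start with accepting vs non-accepting: {p1,p4} | {p2,p3,p7}.
On input 1, block {p1,p4} splits into {p1} and {p4}.
On input 0, block {p2,p3,p7} splits into {p3,p7} and {p2}.
Refine {p3,p7} on symbol 1: members go to different blocks, giving {p3} and {p7}.
Stable partition: {p1} | {p3} | {p4} | {p2} | {p7} — 5 equivalence classes.

5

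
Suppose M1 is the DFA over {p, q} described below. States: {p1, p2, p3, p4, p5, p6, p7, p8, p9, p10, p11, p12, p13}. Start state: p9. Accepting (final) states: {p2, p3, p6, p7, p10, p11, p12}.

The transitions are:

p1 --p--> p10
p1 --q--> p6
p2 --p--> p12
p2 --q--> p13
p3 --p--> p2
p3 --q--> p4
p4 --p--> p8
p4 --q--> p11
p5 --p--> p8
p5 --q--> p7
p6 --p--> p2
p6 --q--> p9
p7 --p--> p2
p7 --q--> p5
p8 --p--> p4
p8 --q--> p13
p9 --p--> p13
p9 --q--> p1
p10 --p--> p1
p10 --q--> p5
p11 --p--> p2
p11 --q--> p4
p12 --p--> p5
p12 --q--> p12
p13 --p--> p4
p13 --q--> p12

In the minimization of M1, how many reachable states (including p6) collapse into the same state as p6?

States {p3} cannot be reached from the start state, so discard them.
P0 = {p2,p6,p7,p10,p11,p12} | {p1,p4,p5,p8,p9,p13}.
Refine {p2,p6,p7,p10,p11,p12} on symbol p: members go to different blocks, giving {p2,p6,p7,p11} and {p10,p12}.
On input p, block {p2,p6,p7,p11} splits into {p6,p7,p11} and {p2}.
On input p, block {p1,p4,p5,p8,p9,p13} splits into {p4,p5,p8,p9,p13} and {p1}.
On input q, block {p4,p5,p8,p9,p13} splits into {p4,p5} and {p8} and {p9} and {p13}.
On input q, block {p6,p7,p11} splits into {p7,p11} and {p6}.
Split {p10,p12} by δ(·,p) → {p10} and {p12}.
Stable partition: {p7,p11} | {p4,p5} | {p10} | {p2} | {p1} | {p8} | {p9} | {p13} | {p6} | {p12} — 10 equivalence classes.
State p6 belongs to the block {p6}, which has 1 states.

1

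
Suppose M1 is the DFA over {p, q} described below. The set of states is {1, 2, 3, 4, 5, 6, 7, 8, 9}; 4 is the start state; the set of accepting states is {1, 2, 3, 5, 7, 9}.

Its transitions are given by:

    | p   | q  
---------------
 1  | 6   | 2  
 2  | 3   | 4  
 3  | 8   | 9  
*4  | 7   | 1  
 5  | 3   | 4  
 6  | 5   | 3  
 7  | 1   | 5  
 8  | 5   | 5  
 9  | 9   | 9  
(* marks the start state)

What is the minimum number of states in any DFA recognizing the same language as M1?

8

Initial partition by acceptance: {1,2,3,5,7,9} | {4,6,8}.
Refine {1,2,3,5,7,9} on symbol p: members go to different blocks, giving {2,5,7,9} and {1,3}.
Refine {2,5,7,9} on symbol p: members go to different blocks, giving {2,5,7} and {9}.
Refine {2,5,7} on symbol q: members go to different blocks, giving {2,5} and {7}.
On input p, block {4,6,8} splits into {6,8} and {4}.
Refine {6,8} on symbol q: members go to different blocks, giving {6} and {8}.
Split {1,3} by δ(·,p) → {1} and {3}.
The partition is now stable with 8 blocks: {2,5} | {6} | {1} | {9} | {7} | {4} | {8} | {3}.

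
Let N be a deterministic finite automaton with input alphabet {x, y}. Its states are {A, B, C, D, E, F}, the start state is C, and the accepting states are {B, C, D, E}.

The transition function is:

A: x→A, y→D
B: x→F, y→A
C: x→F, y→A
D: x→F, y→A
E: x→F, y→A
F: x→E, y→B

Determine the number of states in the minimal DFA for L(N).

3

All states are reachable from the start state.
Start with accepting vs non-accepting: {B,C,D,E} | {A,F}.
On input x, block {A,F} splits into {A} and {F}.
No further refinement is possible. Final partition (3 blocks): {B,C,D,E} | {A} | {F}.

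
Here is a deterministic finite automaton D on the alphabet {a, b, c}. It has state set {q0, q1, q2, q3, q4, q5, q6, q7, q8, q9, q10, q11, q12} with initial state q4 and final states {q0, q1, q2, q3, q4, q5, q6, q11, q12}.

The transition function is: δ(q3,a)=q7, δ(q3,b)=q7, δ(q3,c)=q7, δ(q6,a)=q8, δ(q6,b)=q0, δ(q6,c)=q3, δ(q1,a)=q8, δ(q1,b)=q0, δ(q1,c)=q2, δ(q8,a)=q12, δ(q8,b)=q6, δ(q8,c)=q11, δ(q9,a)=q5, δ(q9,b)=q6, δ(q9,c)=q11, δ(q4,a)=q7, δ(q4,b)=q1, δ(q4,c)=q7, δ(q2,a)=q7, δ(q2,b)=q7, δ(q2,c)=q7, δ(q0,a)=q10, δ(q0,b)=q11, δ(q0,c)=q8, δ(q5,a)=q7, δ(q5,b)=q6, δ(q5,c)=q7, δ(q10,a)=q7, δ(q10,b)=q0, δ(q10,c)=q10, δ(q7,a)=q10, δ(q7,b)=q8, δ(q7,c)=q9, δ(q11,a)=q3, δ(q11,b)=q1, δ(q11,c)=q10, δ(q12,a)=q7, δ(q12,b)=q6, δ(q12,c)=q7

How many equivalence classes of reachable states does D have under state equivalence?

8

Every state is reachable, so we keep all 13.
Initial partition by acceptance: {q0,q1,q2,q3,q4,q5,q6,q11,q12} | {q7,q8,q9,q10}.
On input a, block {q0,q1,q2,q3,q4,q5,q6,q11,q12} splits into {q0,q1,q2,q3,q4,q5,q6,q12} and {q11}.
Refine {q0,q1,q2,q3,q4,q5,q6,q12} on symbol b: members go to different blocks, giving {q1,q4,q5,q6,q12} and {q2,q3} and {q0}.
On input b, block {q1,q4,q5,q6,q12} splits into {q4,q5,q12} and {q1,q6}.
On input a, block {q7,q8,q9,q10} splits into {q7,q10} and {q8,q9}.
On input b, block {q7,q10} splits into {q7} and {q10}.
Stable partition: {q4,q5,q12} | {q7} | {q11} | {q2,q3} | {q0} | {q1,q6} | {q8,q9} | {q10} — 8 equivalence classes.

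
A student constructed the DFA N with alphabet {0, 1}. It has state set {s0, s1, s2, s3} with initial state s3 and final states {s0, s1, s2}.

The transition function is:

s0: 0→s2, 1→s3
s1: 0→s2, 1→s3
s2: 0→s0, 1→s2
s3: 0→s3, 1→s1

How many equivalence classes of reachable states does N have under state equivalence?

3

Start with accepting vs non-accepting: {s0,s1,s2} | {s3}.
On input 1, block {s0,s1,s2} splits into {s0,s1} and {s2}.
No further refinement is possible. Final partition (3 blocks): {s0,s1} | {s3} | {s2}.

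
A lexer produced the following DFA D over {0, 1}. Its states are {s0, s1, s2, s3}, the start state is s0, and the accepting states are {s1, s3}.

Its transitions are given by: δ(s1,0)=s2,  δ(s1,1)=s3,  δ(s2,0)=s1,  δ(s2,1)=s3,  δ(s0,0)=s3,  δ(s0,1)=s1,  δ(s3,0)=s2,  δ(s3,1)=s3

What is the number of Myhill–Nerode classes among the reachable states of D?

Every state is reachable, so we keep all 4.
Start with accepting vs non-accepting: {s1,s3} | {s0,s2}.
No further refinement is possible. Final partition (2 blocks): {s1,s3} | {s0,s2}.

2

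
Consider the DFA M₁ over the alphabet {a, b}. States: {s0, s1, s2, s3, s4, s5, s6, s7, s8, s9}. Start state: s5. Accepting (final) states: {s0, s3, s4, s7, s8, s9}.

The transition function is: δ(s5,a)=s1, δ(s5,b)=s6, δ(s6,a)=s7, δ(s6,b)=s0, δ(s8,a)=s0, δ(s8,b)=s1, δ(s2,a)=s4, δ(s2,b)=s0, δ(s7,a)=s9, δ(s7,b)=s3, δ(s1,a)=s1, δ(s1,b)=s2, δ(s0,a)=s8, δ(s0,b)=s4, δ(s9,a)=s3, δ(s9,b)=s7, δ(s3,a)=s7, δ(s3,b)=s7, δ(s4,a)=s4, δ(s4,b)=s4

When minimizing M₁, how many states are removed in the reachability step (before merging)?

0

Every one of the 10 states is reachable from s5.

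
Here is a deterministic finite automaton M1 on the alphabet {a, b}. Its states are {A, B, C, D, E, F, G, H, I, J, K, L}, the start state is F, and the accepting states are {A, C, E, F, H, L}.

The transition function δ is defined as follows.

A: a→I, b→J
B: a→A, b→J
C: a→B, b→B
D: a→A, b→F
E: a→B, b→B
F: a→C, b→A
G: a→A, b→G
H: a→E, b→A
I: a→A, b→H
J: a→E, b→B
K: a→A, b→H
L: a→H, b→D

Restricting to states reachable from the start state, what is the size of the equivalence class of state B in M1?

Reachable states from the start: {A,B,C,E,F,H,I,J}. Unreachable: {D,G,K,L} — drop them.
P0 = {A,C,E,F,H} | {B,I,J}.
On input a, block {A,C,E,F,H} splits into {A,C,E} and {F,H}.
Refine {B,I,J} on symbol b: members go to different blocks, giving {B,J} and {I}.
Refine {A,C,E} on symbol a: members go to different blocks, giving {C,E} and {A}.
Refine {B,J} on symbol a: members go to different blocks, giving {B} and {J}.
The partition is now stable with 6 blocks: {C,E} | {B} | {F,H} | {I} | {A} | {J}.
The equivalence class containing B is {B}, of size 1.

1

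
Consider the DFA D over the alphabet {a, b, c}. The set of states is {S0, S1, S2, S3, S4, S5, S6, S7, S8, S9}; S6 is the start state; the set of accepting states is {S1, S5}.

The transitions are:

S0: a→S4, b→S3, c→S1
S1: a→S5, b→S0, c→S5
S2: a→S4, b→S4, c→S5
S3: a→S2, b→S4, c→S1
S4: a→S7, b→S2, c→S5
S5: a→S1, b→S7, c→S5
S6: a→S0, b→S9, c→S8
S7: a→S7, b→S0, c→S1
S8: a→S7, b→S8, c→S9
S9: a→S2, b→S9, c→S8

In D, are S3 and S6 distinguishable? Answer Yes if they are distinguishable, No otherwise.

Every state is reachable, so we keep all 10.
Start with accepting vs non-accepting: {S1,S5} | {S0,S2,S3,S4,S6,S7,S8,S9}.
Refine {S0,S2,S3,S4,S6,S7,S8,S9} on symbol c: members go to different blocks, giving {S0,S2,S3,S4,S7} and {S6,S8,S9}.
The partition is now stable with 3 blocks: {S1,S5} | {S0,S2,S3,S4,S7} | {S6,S8,S9}.
S3 and S6 end up in different blocks, so they are distinguishable. For instance, the string 'c' is accepted from only S3.

Yes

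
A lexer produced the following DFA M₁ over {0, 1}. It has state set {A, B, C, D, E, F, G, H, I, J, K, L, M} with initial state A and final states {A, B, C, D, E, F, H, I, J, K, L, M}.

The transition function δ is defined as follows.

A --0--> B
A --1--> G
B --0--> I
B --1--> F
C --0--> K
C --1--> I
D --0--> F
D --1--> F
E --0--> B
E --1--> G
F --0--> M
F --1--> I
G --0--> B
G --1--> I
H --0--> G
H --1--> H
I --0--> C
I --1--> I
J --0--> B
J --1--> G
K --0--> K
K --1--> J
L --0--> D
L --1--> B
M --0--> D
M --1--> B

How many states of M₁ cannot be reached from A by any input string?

No path from A leads to E, H, L; the other 10 states are all reachable.

3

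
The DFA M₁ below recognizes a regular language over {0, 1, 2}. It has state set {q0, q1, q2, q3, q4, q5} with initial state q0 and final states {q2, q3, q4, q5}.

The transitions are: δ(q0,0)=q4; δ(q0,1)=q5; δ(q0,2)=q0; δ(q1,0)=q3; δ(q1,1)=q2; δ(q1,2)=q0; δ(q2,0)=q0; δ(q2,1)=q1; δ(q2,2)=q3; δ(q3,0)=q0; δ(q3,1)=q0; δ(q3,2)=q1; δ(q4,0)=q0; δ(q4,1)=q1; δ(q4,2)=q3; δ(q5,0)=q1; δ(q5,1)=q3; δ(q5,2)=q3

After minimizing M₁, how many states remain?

All states are reachable from the start state.
Initial partition by acceptance: {q2,q3,q4,q5} | {q0,q1}.
On input 1, block {q2,q3,q4,q5} splits into {q2,q3,q4} and {q5}.
Refine {q2,q3,q4} on symbol 2: members go to different blocks, giving {q2,q4} and {q3}.
On input 0, block {q0,q1} splits into {q0} and {q1}.
Stable partition: {q2,q4} | {q0} | {q5} | {q3} | {q1} — 5 equivalence classes.

5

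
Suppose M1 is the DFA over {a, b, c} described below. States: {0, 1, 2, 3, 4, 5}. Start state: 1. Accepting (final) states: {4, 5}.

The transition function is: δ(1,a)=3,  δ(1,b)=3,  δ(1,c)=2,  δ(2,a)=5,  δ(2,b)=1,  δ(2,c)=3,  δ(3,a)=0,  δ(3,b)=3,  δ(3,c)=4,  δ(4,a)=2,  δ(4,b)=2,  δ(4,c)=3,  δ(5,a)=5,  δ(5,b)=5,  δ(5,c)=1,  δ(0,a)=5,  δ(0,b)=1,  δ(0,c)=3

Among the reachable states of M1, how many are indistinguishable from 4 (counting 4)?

1

Every state is reachable, so we keep all 6.
Initial partition by acceptance: {4,5} | {0,1,2,3}.
Split {4,5} by δ(·,a) → {4} and {5}.
Refine {0,1,2,3} on symbol a: members go to different blocks, giving {0,2} and {1,3}.
Split {1,3} by δ(·,a) → {1} and {3}.
The partition is now stable with 5 blocks: {4} | {0,2} | {5} | {1} | {3}.
The equivalence class containing 4 is {4}, of size 1.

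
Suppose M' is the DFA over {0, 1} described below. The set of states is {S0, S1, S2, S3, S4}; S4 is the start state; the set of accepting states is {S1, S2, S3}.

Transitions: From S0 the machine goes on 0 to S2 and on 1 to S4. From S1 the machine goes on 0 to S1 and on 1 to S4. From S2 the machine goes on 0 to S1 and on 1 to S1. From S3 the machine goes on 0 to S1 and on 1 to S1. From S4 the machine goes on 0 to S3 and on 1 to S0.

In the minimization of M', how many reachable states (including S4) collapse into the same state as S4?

2

All states are reachable from the start state.
Start with accepting vs non-accepting: {S1,S2,S3} | {S0,S4}.
Refine {S1,S2,S3} on symbol 1: members go to different blocks, giving {S2,S3} and {S1}.
The partition is now stable with 3 blocks: {S2,S3} | {S0,S4} | {S1}.
The equivalence class containing S4 is {S0,S4}, of size 2.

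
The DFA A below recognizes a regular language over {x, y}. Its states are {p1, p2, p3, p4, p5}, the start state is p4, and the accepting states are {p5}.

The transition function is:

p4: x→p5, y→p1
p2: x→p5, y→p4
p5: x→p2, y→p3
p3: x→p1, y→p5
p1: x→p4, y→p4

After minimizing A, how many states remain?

Every state is reachable, so we keep all 5.
P0 = {p5} | {p1,p2,p3,p4}.
Refine {p1,p2,p3,p4} on symbol x: members go to different blocks, giving {p1,p3} and {p2,p4}.
Refine {p1,p3} on symbol x: members go to different blocks, giving {p1} and {p3}.
On input y, block {p2,p4} splits into {p2} and {p4}.
Stable partition: {p5} | {p1} | {p2} | {p3} | {p4} — 5 equivalence classes.

5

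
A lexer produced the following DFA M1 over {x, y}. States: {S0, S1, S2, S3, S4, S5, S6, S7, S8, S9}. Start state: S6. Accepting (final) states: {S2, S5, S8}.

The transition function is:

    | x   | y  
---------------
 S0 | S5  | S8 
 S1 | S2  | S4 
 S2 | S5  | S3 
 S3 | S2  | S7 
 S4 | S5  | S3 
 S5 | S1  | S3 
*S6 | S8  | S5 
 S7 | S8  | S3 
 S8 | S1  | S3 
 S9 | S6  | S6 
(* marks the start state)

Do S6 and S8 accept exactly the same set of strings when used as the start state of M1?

No

States {S0,S9} cannot be reached from the start state, so discard them.
P0 = {S2,S5,S8} | {S1,S3,S4,S6,S7}.
Split {S2,S5,S8} by δ(·,x) → {S5,S8} and {S2}.
Split {S1,S3,S4,S6,S7} by δ(·,x) → {S4,S6,S7} and {S1,S3}.
On input y, block {S4,S6,S7} splits into {S4,S7} and {S6}.
No further refinement is possible. Final partition (5 blocks): {S5,S8} | {S4,S7} | {S2} | {S1,S3} | {S6}.
S6 and S8 end up in different blocks, so they are distinguishable. For instance, the string 'ε' is accepted from only S8.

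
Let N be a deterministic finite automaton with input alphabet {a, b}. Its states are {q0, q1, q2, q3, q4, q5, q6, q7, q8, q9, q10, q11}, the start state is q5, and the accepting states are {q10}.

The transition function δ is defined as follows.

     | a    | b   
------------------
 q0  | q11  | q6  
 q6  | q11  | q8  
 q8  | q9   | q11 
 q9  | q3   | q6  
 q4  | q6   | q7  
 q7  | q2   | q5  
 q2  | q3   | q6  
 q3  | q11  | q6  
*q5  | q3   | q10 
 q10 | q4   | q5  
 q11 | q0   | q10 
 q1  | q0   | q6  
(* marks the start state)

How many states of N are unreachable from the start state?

Starting at q5 and following transitions, the reachable set is {q0, q2, q3, q4, q5, q6, q7, q8, q9, q10, q11}. That leaves q1 unreachable — 1 in total.

1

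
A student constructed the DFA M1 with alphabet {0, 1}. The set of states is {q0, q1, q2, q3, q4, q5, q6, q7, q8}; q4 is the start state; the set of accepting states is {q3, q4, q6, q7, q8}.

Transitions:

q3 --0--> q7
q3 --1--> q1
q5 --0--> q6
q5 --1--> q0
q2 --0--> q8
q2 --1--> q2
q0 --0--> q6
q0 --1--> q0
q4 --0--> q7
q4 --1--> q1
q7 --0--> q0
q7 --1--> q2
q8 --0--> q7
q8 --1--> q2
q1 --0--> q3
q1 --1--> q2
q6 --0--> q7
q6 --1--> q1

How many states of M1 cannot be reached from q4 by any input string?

1

Starting at q4 and following transitions, the reachable set is {q0, q1, q2, q3, q4, q6, q7, q8}. That leaves q5 unreachable — 1 in total.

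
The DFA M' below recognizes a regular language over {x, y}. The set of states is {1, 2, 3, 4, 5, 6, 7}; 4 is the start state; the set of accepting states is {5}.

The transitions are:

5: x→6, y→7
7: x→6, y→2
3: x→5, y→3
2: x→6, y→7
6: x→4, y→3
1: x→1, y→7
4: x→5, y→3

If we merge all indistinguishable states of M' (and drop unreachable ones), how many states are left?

4

Reachable states from the start: {2,3,4,5,6,7}. Unreachable: {1} — drop them.
Initial partition by acceptance: {5} | {2,3,4,6,7}.
Refine {2,3,4,6,7} on symbol x: members go to different blocks, giving {2,6,7} and {3,4}.
Refine {2,6,7} on symbol x: members go to different blocks, giving {2,7} and {6}.
No further refinement is possible. Final partition (4 blocks): {5} | {2,7} | {3,4} | {6}.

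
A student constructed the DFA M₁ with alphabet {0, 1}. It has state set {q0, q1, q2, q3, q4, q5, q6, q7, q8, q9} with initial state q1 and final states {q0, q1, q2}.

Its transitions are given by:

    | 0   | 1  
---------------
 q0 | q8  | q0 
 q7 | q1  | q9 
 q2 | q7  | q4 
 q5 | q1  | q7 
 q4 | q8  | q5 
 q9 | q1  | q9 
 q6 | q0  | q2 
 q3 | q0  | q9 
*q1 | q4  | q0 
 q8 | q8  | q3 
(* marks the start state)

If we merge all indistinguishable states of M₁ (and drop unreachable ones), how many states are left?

3

First remove the unreachable states {q2,q6}; 8 states remain.
Initial partition by acceptance: {q0,q1} | {q3,q4,q5,q7,q8,q9}.
On input 0, block {q3,q4,q5,q7,q8,q9} splits into {q3,q5,q7,q9} and {q4,q8}.
The partition is now stable with 3 blocks: {q0,q1} | {q3,q5,q7,q9} | {q4,q8}.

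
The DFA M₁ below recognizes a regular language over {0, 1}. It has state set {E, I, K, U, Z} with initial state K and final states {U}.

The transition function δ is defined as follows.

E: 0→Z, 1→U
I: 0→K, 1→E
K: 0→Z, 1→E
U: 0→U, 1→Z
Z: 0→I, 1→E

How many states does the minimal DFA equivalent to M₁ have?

3

P0 = {U} | {E,I,K,Z}.
Split {E,I,K,Z} by δ(·,1) → {I,K,Z} and {E}.
The partition is now stable with 3 blocks: {U} | {I,K,Z} | {E}.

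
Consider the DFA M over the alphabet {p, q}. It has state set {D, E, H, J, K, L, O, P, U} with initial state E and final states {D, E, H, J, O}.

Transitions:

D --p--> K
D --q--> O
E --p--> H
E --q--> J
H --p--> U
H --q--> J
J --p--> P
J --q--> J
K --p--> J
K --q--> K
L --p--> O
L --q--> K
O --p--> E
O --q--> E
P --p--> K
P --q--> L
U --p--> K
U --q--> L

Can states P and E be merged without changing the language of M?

No

Reachable states from the start: {E,H,J,K,L,O,P,U}. Unreachable: {D} — drop them.
P0 = {E,H,J,O} | {K,L,P,U}.
Split {E,H,J,O} by δ(·,p) → {H,J} and {E,O}.
Split {K,L,P,U} by δ(·,p) → {P,U} and {L} and {K}.
Split {E,O} by δ(·,p) → {E} and {O}.
The partition is now stable with 6 blocks: {H,J} | {P,U} | {E} | {L} | {K} | {O}.
P and E end up in different blocks, so they are distinguishable. For instance, the string 'ε' is accepted from only E.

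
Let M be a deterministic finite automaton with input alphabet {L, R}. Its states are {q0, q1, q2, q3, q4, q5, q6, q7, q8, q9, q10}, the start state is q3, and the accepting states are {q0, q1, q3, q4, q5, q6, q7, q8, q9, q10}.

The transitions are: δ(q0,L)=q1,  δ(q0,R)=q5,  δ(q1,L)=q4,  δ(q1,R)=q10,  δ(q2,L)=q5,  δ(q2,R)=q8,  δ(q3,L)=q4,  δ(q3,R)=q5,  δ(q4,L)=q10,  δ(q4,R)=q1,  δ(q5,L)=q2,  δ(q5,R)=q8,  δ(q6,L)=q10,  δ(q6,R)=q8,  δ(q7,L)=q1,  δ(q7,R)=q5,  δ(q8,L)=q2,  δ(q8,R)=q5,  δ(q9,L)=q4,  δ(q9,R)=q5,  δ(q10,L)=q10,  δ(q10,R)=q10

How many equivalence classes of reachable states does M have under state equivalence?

First remove the unreachable states {q0,q6,q7,q9}; 7 states remain.
Start with accepting vs non-accepting: {q1,q3,q4,q5,q8,q10} | {q2}.
Refine {q1,q3,q4,q5,q8,q10} on symbol L: members go to different blocks, giving {q1,q3,q4,q10} and {q5,q8}.
On input R, block {q1,q3,q4,q10} splits into {q1,q4,q10} and {q3}.
The partition is now stable with 4 blocks: {q1,q4,q10} | {q2} | {q5,q8} | {q3}.

4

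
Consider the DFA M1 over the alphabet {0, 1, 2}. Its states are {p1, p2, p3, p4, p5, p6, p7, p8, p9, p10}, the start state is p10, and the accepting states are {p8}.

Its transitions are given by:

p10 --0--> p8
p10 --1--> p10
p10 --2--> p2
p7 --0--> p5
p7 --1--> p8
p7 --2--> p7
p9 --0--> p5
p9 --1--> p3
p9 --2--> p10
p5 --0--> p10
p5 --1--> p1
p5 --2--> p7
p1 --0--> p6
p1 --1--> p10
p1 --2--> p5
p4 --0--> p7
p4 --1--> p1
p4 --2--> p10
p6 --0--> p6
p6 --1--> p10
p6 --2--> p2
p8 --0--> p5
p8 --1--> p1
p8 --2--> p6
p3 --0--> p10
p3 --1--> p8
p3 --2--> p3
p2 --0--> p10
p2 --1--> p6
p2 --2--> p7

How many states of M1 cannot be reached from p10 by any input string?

Starting at p10 and following transitions, the reachable set is {p1, p2, p5, p6, p7, p8, p10}. That leaves p3, p4, p9 unreachable — 3 in total.

3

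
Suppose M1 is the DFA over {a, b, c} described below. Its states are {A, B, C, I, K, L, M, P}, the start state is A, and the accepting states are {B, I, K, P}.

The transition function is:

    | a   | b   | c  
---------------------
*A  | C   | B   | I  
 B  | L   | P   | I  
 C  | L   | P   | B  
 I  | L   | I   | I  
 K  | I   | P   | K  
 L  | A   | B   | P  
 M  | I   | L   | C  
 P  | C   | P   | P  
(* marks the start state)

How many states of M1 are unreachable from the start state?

2

BFS from A reaches {A, B, C, I, L, P}; the 2 state(s) K, M are never visited.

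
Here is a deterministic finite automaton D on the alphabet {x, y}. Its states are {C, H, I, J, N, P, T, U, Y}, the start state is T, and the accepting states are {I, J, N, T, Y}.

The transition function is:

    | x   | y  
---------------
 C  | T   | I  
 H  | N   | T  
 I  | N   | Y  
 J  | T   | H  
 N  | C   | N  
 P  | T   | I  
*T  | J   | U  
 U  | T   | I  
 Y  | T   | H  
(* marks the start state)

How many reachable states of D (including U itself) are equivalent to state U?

States {P} cannot be reached from the start state, so discard them.
P0 = {I,J,N,T,Y} | {C,H,U}.
Split {I,J,N,T,Y} by δ(·,x) → {I,J,T,Y} and {N}.
Refine {I,J,T,Y} on symbol x: members go to different blocks, giving {J,T,Y} and {I}.
Split {C,H,U} by δ(·,x) → {C,U} and {H}.
On input y, block {J,T,Y} splits into {J,Y} and {T}.
The partition is now stable with 6 blocks: {J,Y} | {C,U} | {N} | {I} | {H} | {T}.
State U belongs to the block {C,U}, which has 2 states.

2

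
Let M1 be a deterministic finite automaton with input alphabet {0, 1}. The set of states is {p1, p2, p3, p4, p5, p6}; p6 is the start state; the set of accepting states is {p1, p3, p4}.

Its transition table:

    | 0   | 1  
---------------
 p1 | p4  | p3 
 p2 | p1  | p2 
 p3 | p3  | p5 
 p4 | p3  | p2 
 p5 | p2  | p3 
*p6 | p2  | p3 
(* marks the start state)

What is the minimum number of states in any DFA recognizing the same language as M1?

Initial partition by acceptance: {p1,p3,p4} | {p2,p5,p6}.
Split {p1,p3,p4} by δ(·,1) → {p3,p4} and {p1}.
Split {p2,p5,p6} by δ(·,0) → {p5,p6} and {p2}.
Refine {p3,p4} on symbol 1: members go to different blocks, giving {p3} and {p4}.
The partition is now stable with 5 blocks: {p3} | {p5,p6} | {p1} | {p2} | {p4}.

5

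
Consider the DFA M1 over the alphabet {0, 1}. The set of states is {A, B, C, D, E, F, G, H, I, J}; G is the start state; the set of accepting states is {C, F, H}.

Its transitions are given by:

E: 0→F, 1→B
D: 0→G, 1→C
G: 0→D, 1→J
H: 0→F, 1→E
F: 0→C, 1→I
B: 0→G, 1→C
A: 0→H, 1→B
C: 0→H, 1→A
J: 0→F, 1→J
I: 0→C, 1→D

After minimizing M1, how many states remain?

All states are reachable from the start state.
P0 = {C,F,H} | {A,B,D,E,G,I,J}.
On input 0, block {A,B,D,E,G,I,J} splits into {A,E,I,J} and {B,D,G}.
On input 1, block {A,E,I,J} splits into {A,E,I} and {J}.
On input 1, block {B,D,G} splits into {B,D} and {G}.
Stable partition: {C,F,H} | {A,E,I} | {B,D} | {J} | {G} — 5 equivalence classes.

5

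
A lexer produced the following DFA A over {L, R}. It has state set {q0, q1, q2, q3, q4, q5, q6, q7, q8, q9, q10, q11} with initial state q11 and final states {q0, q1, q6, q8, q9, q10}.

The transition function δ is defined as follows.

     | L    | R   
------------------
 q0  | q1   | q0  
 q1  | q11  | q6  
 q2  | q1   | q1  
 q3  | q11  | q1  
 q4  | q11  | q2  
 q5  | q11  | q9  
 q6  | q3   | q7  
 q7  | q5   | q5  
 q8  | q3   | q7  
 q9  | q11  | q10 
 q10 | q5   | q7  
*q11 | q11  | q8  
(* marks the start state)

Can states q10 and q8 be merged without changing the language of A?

Yes

States {q0,q2,q4} cannot be reached from the start state, so discard them.
Initial partition by acceptance: {q1,q6,q8,q9,q10} | {q3,q5,q7,q11}.
On input R, block {q1,q6,q8,q9,q10} splits into {q6,q8,q10} and {q1,q9}.
Split {q3,q5,q7,q11} by δ(·,R) → {q3,q5} and {q7} and {q11}.
The partition is now stable with 5 blocks: {q6,q8,q10} | {q3,q5} | {q1,q9} | {q7} | {q11}.
q10 and q8 lie in the same block of the stable partition, so they are equivalent — no string distinguishes them.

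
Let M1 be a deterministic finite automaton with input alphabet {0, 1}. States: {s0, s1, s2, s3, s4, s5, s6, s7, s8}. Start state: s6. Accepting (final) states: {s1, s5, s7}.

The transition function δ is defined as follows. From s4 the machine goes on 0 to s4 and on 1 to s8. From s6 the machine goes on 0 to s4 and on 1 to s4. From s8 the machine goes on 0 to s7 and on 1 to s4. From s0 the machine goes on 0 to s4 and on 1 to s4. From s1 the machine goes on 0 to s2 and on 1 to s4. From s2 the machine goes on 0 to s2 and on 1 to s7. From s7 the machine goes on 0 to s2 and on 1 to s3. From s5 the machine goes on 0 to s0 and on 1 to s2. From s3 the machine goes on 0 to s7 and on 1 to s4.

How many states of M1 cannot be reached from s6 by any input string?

3

BFS from s6 reaches {s2, s3, s4, s6, s7, s8}; the 3 state(s) s0, s1, s5 are never visited.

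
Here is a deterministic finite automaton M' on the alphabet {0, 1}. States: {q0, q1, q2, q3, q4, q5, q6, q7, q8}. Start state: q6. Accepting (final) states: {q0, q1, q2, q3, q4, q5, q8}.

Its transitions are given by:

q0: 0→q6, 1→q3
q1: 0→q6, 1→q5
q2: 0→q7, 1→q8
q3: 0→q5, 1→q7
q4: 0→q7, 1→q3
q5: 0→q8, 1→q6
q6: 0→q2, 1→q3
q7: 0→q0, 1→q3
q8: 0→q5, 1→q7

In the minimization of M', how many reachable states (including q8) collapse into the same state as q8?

First remove the unreachable states {q1,q4}; 7 states remain.
Initial partition by acceptance: {q0,q2,q3,q5,q8} | {q6,q7}.
Split {q0,q2,q3,q5,q8} by δ(·,0) → {q3,q5,q8} and {q0,q2}.
The partition is now stable with 3 blocks: {q3,q5,q8} | {q6,q7} | {q0,q2}.
The equivalence class containing q8 is {q3,q5,q8}, of size 3.

3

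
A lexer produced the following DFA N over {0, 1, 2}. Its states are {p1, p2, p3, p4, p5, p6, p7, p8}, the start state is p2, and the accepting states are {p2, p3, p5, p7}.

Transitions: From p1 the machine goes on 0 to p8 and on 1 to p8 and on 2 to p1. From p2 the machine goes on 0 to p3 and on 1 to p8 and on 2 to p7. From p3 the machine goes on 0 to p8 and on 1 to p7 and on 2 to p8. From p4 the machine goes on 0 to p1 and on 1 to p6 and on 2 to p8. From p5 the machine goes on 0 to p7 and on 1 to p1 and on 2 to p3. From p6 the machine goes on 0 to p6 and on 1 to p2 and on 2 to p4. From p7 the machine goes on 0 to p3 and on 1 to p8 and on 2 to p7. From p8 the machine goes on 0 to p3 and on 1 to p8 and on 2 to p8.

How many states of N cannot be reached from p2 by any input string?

4

BFS from p2 reaches {p2, p3, p7, p8}; the 4 state(s) p1, p4, p5, p6 are never visited.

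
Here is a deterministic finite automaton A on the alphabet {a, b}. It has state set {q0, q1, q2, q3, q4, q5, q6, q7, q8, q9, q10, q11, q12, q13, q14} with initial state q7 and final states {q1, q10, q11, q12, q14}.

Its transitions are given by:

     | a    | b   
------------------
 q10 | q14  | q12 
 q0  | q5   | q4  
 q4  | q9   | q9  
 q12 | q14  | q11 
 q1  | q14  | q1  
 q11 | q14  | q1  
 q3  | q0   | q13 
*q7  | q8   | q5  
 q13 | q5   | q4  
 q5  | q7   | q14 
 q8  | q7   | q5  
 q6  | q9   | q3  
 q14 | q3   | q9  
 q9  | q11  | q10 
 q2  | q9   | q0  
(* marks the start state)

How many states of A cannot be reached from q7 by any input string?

BFS from q7 reaches {q0, q1, q3, q4, q5, q7, q8, q9, q10, q11, q12, q13, q14}; the 2 state(s) q2, q6 are never visited.

2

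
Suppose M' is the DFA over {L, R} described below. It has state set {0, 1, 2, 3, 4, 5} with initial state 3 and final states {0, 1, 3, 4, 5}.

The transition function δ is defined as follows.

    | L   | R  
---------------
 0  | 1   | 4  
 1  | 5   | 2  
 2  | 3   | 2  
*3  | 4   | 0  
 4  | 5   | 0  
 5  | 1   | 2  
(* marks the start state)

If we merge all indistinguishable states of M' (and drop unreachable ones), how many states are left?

All states are reachable from the start state.
Initial partition by acceptance: {0,1,3,4,5} | {2}.
Split {0,1,3,4,5} by δ(·,R) → {0,3,4} and {1,5}.
Split {0,3,4} by δ(·,L) → {0,4} and {3}.
No further refinement is possible. Final partition (4 blocks): {0,4} | {2} | {1,5} | {3}.

4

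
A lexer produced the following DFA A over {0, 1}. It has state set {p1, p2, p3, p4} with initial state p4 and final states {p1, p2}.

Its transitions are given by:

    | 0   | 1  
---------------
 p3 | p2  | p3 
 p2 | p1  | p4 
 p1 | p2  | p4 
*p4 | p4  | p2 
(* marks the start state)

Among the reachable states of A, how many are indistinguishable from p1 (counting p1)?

2

First remove the unreachable states {p3}; 3 states remain.
Initial partition by acceptance: {p1,p2} | {p4}.
The partition is now stable with 2 blocks: {p1,p2} | {p4}.
The equivalence class containing p1 is {p1,p2}, of size 2.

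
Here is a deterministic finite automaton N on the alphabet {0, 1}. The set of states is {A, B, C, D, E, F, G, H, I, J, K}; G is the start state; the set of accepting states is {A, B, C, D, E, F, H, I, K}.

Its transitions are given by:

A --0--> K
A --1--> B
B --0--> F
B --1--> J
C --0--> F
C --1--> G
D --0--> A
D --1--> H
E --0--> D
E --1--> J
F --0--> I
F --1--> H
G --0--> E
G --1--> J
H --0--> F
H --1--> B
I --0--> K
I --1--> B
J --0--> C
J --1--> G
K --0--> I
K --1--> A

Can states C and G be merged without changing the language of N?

All states are reachable from the start state.
P0 = {A,B,C,D,E,F,H,I,K} | {G,J}.
Refine {A,B,C,D,E,F,H,I,K} on symbol 1: members go to different blocks, giving {A,D,F,H,I,K} and {B,C,E}.
Refine {A,D,F,H,I,K} on symbol 1: members go to different blocks, giving {A,H,I} and {D,F,K}.
The partition is now stable with 4 blocks: {A,H,I} | {G,J} | {B,C,E} | {D,F,K}.
C and G end up in different blocks, so they are distinguishable. For instance, the string 'ε' is accepted from only C.

No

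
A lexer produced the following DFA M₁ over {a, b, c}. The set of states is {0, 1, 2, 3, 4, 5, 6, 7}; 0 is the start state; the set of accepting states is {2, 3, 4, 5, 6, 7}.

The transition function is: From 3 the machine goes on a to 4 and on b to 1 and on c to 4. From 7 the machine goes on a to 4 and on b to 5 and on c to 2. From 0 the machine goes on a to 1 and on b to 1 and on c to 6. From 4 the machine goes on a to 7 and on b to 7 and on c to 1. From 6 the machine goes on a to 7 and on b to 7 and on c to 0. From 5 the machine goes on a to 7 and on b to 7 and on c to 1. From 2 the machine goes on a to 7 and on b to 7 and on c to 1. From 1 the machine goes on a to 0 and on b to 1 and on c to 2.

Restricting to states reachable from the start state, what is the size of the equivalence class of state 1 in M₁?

States {3} cannot be reached from the start state, so discard them.
Start with accepting vs non-accepting: {2,4,5,6,7} | {0,1}.
Refine {2,4,5,6,7} on symbol c: members go to different blocks, giving {2,4,5,6} and {7}.
Stable partition: {2,4,5,6} | {0,1} | {7} — 3 equivalence classes.
State 1 belongs to the block {0,1}, which has 2 states.

2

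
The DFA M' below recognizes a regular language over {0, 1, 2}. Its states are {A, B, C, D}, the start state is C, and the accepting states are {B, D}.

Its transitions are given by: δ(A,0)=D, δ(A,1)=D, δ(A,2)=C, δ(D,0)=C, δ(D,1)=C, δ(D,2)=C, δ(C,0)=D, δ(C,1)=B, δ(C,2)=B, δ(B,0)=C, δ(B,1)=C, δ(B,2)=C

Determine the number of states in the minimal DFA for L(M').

First remove the unreachable states {A}; 3 states remain.
Start with accepting vs non-accepting: {B,D} | {C}.
No further refinement is possible. Final partition (2 blocks): {B,D} | {C}.

2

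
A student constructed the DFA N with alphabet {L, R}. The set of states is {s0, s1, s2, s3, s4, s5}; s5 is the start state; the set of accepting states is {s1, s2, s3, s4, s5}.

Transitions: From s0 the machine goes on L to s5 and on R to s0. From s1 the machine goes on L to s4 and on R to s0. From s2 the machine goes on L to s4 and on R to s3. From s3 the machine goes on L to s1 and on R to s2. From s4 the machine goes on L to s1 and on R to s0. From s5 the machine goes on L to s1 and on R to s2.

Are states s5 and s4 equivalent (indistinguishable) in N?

Start with accepting vs non-accepting: {s1,s2,s3,s4,s5} | {s0}.
Refine {s1,s2,s3,s4,s5} on symbol R: members go to different blocks, giving {s2,s3,s5} and {s1,s4}.
Stable partition: {s2,s3,s5} | {s0} | {s1,s4} — 3 equivalence classes.
s5 and s4 end up in different blocks, so they are distinguishable. For instance, the string 'R' is accepted from only s5.

No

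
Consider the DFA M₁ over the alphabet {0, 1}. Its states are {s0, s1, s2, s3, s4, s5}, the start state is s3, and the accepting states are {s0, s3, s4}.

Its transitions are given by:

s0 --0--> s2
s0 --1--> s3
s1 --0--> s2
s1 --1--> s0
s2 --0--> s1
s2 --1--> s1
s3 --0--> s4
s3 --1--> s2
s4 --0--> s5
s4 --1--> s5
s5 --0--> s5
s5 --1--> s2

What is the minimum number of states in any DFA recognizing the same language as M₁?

Every state is reachable, so we keep all 6.
Initial partition by acceptance: {s0,s3,s4} | {s1,s2,s5}.
Split {s0,s3,s4} by δ(·,0) → {s0,s4} and {s3}.
Split {s0,s4} by δ(·,1) → {s0} and {s4}.
On input 1, block {s1,s2,s5} splits into {s2,s5} and {s1}.
Split {s2,s5} by δ(·,0) → {s2} and {s5}.
No further refinement is possible. Final partition (6 blocks): {s0} | {s2} | {s3} | {s4} | {s1} | {s5}.

6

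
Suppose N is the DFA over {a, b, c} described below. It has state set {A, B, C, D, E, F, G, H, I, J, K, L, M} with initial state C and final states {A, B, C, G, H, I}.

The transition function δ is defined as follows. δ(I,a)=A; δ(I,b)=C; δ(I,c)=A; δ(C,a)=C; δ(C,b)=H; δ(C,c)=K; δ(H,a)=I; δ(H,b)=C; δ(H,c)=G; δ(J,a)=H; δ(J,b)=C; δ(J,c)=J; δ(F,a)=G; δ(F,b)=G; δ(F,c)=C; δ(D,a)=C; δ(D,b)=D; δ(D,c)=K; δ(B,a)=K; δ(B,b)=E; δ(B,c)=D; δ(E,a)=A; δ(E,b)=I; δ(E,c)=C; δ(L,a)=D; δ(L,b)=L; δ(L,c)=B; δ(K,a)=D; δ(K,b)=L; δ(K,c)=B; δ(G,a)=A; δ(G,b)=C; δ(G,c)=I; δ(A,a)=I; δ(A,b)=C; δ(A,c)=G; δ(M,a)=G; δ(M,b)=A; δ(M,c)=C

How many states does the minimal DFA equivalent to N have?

6

First remove the unreachable states {F,J,M}; 10 states remain.
Start with accepting vs non-accepting: {A,B,C,G,H,I} | {D,E,K,L}.
Refine {A,B,C,G,H,I} on symbol a: members go to different blocks, giving {A,C,G,H,I} and {B}.
Split {A,C,G,H,I} by δ(·,c) → {A,G,H,I} and {C}.
Split {D,E,K,L} by δ(·,a) → {K,L} and {D} and {E}.
Stable partition: {A,G,H,I} | {K,L} | {B} | {C} | {D} | {E} — 6 equivalence classes.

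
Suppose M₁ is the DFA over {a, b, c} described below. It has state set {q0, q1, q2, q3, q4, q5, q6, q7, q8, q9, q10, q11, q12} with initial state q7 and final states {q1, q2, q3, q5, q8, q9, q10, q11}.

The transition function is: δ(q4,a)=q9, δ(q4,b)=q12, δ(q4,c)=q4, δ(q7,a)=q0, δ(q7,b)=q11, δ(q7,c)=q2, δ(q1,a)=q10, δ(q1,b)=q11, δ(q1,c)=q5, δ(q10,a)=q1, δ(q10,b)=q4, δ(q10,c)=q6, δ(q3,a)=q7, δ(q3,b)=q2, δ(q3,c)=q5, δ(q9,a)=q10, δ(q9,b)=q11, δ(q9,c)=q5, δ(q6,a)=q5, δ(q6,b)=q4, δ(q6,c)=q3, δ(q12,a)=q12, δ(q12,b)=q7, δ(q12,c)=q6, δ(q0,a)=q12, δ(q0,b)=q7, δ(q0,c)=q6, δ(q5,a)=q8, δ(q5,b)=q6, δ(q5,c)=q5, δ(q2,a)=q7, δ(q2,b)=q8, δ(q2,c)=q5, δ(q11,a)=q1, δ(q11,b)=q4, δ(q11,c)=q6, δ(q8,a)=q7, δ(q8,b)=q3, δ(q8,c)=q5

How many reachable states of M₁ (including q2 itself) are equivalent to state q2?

3

All states are reachable from the start state.
Initial partition by acceptance: {q1,q2,q3,q5,q8,q9,q10,q11} | {q0,q4,q6,q7,q12}.
Split {q1,q2,q3,q5,q8,q9,q10,q11} by δ(·,a) → {q1,q5,q9,q10,q11} and {q2,q3,q8}.
On input a, block {q1,q5,q9,q10,q11} splits into {q1,q9,q10,q11} and {q5}.
Split {q1,q9,q10,q11} by δ(·,b) → {q1,q9} and {q10,q11}.
On input a, block {q0,q4,q6,q7,q12} splits into {q0,q7,q12} and {q4} and {q6}.
Split {q0,q7,q12} by δ(·,b) → {q0,q12} and {q7}.
Stable partition: {q1,q9} | {q0,q12} | {q2,q3,q8} | {q5} | {q10,q11} | {q4} | {q6} | {q7} — 8 equivalence classes.
State q2 belongs to the block {q2,q3,q8}, which has 3 states.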